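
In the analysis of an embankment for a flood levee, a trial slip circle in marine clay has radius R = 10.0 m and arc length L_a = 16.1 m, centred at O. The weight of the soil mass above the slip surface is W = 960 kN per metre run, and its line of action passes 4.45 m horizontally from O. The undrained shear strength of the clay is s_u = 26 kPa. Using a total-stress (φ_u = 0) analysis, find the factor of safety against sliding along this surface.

FS = 0.98

Taking moments about the centre O, the resisting moment is provided by the undrained shear strength acting along the arc:
M_R = s_u·L_a·R = 26·16.10·10.0 = 4186.0 kN·m/m
M_D = W·d = 960·4.45 = 4272.0 kN·m/m
FS = M_R / M_D = 4186.0 / 4272.0 = 0.980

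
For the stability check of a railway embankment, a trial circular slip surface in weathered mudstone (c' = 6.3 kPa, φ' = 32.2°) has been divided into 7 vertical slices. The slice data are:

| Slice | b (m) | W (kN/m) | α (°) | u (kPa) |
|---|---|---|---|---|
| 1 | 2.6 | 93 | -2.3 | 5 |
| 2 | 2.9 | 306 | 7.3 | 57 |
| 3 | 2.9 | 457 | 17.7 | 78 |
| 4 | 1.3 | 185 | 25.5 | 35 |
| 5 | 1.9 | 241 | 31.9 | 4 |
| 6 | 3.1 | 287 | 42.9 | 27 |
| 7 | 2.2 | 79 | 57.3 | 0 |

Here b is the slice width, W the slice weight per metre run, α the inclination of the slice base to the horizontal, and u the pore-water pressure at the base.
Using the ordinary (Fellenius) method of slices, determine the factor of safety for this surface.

FS = 1.05

Ordinary method of slices: FS = Σ[c'·Δl_i + (W_i cosα_i − u_i·Δl_i)·tanφ'] / Σ W_i sinα_i, with Δl_i = b_i / cosα_i.
Slice 1: Δl = 2.6/cos(-2.3°) = 2.602 m; N'_1 = 93·cos(-2.3°) − 5·2.602 = 79.9; c'Δl = 16.39; W sinα = -3.7
Slice 2: Δl = 2.9/cos7.3° = 2.924 m; N'_2 = 306·cos7.3° − 57·2.924 = 136.9; c'Δl = 18.42; W sinα = 38.9
Slice 3: Δl = 2.9/cos17.7° = 3.044 m; N'_3 = 457·cos17.7° − 78·3.044 = 197.9; c'Δl = 19.18; W sinα = 138.9
Slice 4: Δl = 1.3/cos25.5° = 1.440 m; N'_4 = 185·cos25.5° − 35·1.440 = 116.6; c'Δl = 9.07; W sinα = 79.6
Slice 5: Δl = 1.9/cos31.9° = 2.238 m; N'_5 = 241·cos31.9° − 4·2.238 = 195.7; c'Δl = 14.10; W sinα = 127.4
Slice 6: Δl = 3.1/cos42.9° = 4.232 m; N'_6 = 287·cos42.9° − 27·4.232 = 96.0; c'Δl = 26.66; W sinα = 195.4
Slice 7: Δl = 2.2/cos57.3° = 4.072 m; N'_7 = 79·cos57.3° − 0·4.072 = 42.7; c'Δl = 25.66; W sinα = 66.5
Σc'Δl = 129.5 kN/m; ΣN' = 865.6 kN/m; ΣW sinα = 642.9 kN/m
Resisting = 129.5 + 865.6·tan32.2° = 129.5 + 545.1 = 674.6 kN/m
FS = 674.6 / 642.9 = 1.049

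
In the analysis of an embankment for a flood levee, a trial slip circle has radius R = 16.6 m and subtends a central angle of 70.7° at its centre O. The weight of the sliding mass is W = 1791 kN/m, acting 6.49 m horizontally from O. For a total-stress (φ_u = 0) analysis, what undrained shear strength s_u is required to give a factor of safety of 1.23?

s_u = 42.0 kPa

FS = s_u·L_a·R / (W·d), so s_u = FS·W·d / (L_a·R).
Arc length L_a = R·θ = 16.6·(70.7°·π/180) = 16.6·1.2339 = 20.48 m
s_u = 1.23·1791·6.49 / (20.48·16.6) = 14297.0 / 340.03 = 42.05 kPa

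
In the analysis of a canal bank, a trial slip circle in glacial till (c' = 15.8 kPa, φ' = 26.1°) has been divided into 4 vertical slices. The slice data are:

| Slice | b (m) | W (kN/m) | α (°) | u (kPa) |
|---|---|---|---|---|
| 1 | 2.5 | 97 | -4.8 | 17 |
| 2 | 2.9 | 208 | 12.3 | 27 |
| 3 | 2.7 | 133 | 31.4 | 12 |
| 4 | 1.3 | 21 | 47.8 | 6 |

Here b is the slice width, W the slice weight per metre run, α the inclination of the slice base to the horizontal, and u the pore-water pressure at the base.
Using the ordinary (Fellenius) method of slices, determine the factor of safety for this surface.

Ordinary method of slices: FS = Σ[c'·Δl_i + (W_i cosα_i − u_i·Δl_i)·tanφ'] / Σ W_i sinα_i, with Δl_i = b_i / cosα_i.
Slice 1: Δl = 2.5/cos(-4.8°) = 2.509 m; N'_1 = 97·cos(-4.8°) − 17·2.509 = 54.0; c'Δl = 39.64; W sinα = -8.1
Slice 2: Δl = 2.9/cos12.3° = 2.968 m; N'_2 = 208·cos12.3° − 27·2.968 = 123.1; c'Δl = 46.90; W sinα = 44.3
Slice 3: Δl = 2.7/cos31.4° = 3.163 m; N'_3 = 133·cos31.4° − 12·3.163 = 75.6; c'Δl = 49.98; W sinα = 69.3
Slice 4: Δl = 1.3/cos47.8° = 1.935 m; N'_4 = 21·cos47.8° − 6·1.935 = 2.5; c'Δl = 30.58; W sinα = 15.6
Σc'Δl = 167.1 kN/m; ΣN' = 255.2 kN/m; ΣW sinα = 121.0 kN/m
Resisting = 167.1 + 255.2·tan26.1° = 167.1 + 125.0 = 292.1 kN/m
FS = 292.1 / 121.0 = 2.413

FS = 2.41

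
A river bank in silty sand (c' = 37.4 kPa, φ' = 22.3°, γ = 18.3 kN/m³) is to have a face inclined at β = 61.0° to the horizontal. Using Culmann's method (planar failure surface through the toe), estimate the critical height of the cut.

Culmann's analysis gives the critical failure plane at α_cr = (β + φ')/2 = (61.0 + 22.3)/2 = 41.6°, and the critical height
H_c = (4c'/γ) · sinβ cosφ' / [1 − cos(β − φ')]
    = (4·37.4/18.3) · sin61.0°·cos22.3° / [1 − cos(38.7°)]
    = 8.175 · 0.8746·0.9252 / [1 − 0.7804]
    = 8.175 · 0.8092 / 0.2196
    = 30.13 m

H_c = 30.13 m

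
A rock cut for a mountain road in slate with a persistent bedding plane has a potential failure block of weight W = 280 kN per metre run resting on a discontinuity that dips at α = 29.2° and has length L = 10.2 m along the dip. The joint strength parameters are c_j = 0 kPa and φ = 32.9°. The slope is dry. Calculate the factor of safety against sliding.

FS = 1.16

Resolving the block weight along and normal to the plane and applying the Mohr–Coulomb strength on the joint:
N' = W cosα = 280·cos29.2° = 244.4 kN/m
Driving force T = W sinα = 280·sin29.2° = 136.6 kN/m
Resisting force R = c_j·L + N'·tanφ = 0·10.2 + 244.4·tan32.9° = 0.0 + 158.1 = 158.1 kN/m
FS = R / T = 158.1 / 136.6 = 1.158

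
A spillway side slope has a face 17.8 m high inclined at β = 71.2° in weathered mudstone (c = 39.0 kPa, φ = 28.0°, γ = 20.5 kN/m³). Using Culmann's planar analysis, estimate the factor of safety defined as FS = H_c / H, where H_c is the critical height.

H_c = (4c/γ) · sinβ cosφ / [1 − cos(β − φ)]
    = (4·39.0/20.5) · sin71.2°·cos28.0° / [1 − cos43.2°]
    = 7.610 · 0.8358 / 0.2710 = 23.47 m
FS = H_c / H = 23.47 / 17.8 = 1.318

FS = 1.32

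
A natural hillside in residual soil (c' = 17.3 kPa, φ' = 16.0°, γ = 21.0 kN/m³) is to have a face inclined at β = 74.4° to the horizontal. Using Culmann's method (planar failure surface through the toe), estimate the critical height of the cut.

Culmann's analysis gives the critical failure plane at α_cr = (β + φ')/2 = (74.4 + 16.0)/2 = 45.2°, and the critical height
H_c = (4c'/γ) · sinβ cosφ' / [1 − cos(β − φ')]
    = (4·17.3/21.0) · sin74.4°·cos16.0° / [1 − cos(58.4°)]
    = 3.295 · 0.9632·0.9613 / [1 − 0.5240]
    = 3.295 · 0.9259 / 0.4760
    = 6.41 m

H_c = 6.41 m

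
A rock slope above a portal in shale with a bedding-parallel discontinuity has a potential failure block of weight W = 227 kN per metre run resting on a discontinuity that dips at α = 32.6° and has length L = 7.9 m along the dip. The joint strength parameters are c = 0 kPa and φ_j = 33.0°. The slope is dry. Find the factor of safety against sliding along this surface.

FS = 1.02

Resolving the block weight along and normal to the plane and applying the Mohr–Coulomb strength on the joint:
N' = W cosα = 227·cos32.6° = 191.2 kN/m
Driving force T = W sinα = 227·sin32.6° = 122.3 kN/m
Resisting force R = c·L + N'·tanφ_j = 0·7.9 + 191.2·tan33.0° = 0.0 + 124.2 = 124.2 kN/m
FS = R / T = 124.2 / 122.3 = 1.015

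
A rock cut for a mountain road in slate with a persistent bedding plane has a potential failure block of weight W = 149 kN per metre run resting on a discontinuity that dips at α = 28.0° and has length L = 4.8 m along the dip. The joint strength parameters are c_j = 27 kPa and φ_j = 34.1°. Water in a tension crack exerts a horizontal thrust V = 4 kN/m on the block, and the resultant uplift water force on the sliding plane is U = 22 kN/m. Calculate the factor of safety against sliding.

FS = 2.76

Resolving the block weight along and normal to the plane and applying the Mohr–Coulomb strength on the joint:
N' = W cosα − U − V sinα = 149·cos28.0° − 22 − 4·sin28.0° = 107.7 kN/m
Driving force T = W sinα + V cosα = 149·sin28.0° + 4·cos28.0° = 73.5 kN/m
Resisting force R = c_j·L + N'·tanφ_j = 27·4.8 + 107.7·tan34.1° = 129.6 + 72.9 = 202.5 kN/m
FS = R / T = 202.5 / 73.5 = 2.756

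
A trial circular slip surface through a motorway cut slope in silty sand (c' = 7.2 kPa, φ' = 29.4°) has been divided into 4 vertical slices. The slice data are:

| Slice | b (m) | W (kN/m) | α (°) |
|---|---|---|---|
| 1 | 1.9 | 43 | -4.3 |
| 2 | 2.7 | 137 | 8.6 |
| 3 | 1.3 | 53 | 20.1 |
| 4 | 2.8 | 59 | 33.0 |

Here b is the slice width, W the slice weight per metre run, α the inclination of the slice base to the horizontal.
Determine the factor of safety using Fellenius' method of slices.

Ordinary method of slices: FS = Σ[c'·Δl_i + (W_i cosα_i)·tanφ'] / Σ W_i sinα_i, with Δl_i = b_i / cosα_i.
Slice 1: Δl = 1.9/cos(-4.3°) = 1.905 m; N'_1 = 43·cos(-4.3°) = 42.9; c'Δl = 13.72; W sinα = -3.2
Slice 2: Δl = 2.7/cos8.6° = 2.731 m; N'_2 = 137·cos8.6° = 135.5; c'Δl = 19.66; W sinα = 20.5
Slice 3: Δl = 1.3/cos20.1° = 1.384 m; N'_3 = 53·cos20.1° = 49.8; c'Δl = 9.97; W sinα = 18.2
Slice 4: Δl = 2.8/cos33.0° = 3.339 m; N'_4 = 59·cos33.0° = 49.5; c'Δl = 24.04; W sinα = 32.1
Σc'Δl = 67.4 kN/m; ΣN' = 277.6 kN/m; ΣW sinα = 67.6 kN/m
Resisting = 67.4 + 277.6·tan29.4° = 67.4 + 156.4 = 223.8 kN/m
FS = 223.8 / 67.6 = 3.310

FS = 3.31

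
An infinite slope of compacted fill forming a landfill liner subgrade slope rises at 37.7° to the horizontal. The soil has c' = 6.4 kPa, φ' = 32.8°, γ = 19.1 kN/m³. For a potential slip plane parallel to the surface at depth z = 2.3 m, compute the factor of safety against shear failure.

FS = 1.13

For an infinite slope with a slip plane parallel to the surface (no pore pressure): FS = [c' + γz cos²β tanφ'] / [γz sinβ cosβ].
γz = 19.1·2.3 = 43.93 kN/m²
Numerator = 6.4 + 43.93·cos²37.7°·tan32.8° = 6.4 + 43.93·0.6260·0.6445 = 24.124 kPa
Denominator = 43.93·sin37.7°·cos37.7° = 43.93·0.6115·0.7912 = 21.256 kPa
FS = 24.124 / 21.256 = 1.135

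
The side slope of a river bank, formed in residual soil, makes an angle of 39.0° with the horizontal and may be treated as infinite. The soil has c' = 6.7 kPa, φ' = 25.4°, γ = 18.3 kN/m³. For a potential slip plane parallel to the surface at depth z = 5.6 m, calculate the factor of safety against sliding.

FS = 0.72

For an infinite slope with a slip plane parallel to the surface (no pore pressure): FS = [c' + γz cos²β tanφ'] / [γz sinβ cosβ].
γz = 18.3·5.6 = 102.48 kN/m²
Numerator = 6.7 + 102.48·cos²39.0°·tan25.4° = 6.7 + 102.48·0.6040·0.4748 = 36.089 kPa
Denominator = 102.48·sin39.0°·cos39.0° = 102.48·0.6293·0.7771 = 50.120 kPa
FS = 36.089 / 50.120 = 0.720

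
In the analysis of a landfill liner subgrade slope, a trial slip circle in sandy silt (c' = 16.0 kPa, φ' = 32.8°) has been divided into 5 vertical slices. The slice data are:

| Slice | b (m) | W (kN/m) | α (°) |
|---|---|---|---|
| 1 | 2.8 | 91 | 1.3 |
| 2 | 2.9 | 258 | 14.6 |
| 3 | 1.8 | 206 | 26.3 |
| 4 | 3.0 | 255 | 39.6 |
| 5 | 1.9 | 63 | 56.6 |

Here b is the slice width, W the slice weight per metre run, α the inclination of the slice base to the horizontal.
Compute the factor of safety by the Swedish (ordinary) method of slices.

Ordinary method of slices: FS = Σ[c'·Δl_i + (W_i cosα_i)·tanφ'] / Σ W_i sinα_i, with Δl_i = b_i / cosα_i.
Slice 1: Δl = 2.8/cos1.3° = 2.801 m; N'_1 = 91·cos1.3° = 91.0; c'Δl = 44.81; W sinα = 2.1
Slice 2: Δl = 2.9/cos14.6° = 2.997 m; N'_2 = 258·cos14.6° = 249.7; c'Δl = 47.95; W sinα = 65.0
Slice 3: Δl = 1.8/cos26.3° = 2.008 m; N'_3 = 206·cos26.3° = 184.7; c'Δl = 32.13; W sinα = 91.3
Slice 4: Δl = 3.0/cos39.6° = 3.894 m; N'_4 = 255·cos39.6° = 196.5; c'Δl = 62.30; W sinα = 162.5
Slice 5: Δl = 1.9/cos56.6° = 3.452 m; N'_5 = 63·cos56.6° = 34.7; c'Δl = 55.22; W sinα = 52.6
Σc'Δl = 242.4 kN/m; ΣN' = 756.5 kN/m; ΣW sinα = 373.5 kN/m
Resisting = 242.4 + 756.5·tan32.8° = 242.4 + 487.5 = 729.9 kN/m
FS = 729.9 / 373.5 = 1.954

FS = 1.95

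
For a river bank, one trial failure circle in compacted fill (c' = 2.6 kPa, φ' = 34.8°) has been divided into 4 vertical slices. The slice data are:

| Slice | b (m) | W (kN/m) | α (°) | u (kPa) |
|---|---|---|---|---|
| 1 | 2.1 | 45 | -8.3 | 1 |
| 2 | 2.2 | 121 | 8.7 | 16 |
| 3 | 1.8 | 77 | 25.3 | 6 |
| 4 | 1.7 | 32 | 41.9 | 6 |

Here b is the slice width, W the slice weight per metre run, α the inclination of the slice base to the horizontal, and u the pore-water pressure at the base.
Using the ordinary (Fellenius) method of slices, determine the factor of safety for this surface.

FS = 2.38

Ordinary method of slices: FS = Σ[c'·Δl_i + (W_i cosα_i − u_i·Δl_i)·tanφ'] / Σ W_i sinα_i, with Δl_i = b_i / cosα_i.
Slice 1: Δl = 2.1/cos(-8.3°) = 2.122 m; N'_1 = 45·cos(-8.3°) − 1·2.122 = 42.4; c'Δl = 5.52; W sinα = -6.5
Slice 2: Δl = 2.2/cos8.7° = 2.226 m; N'_2 = 121·cos8.7° − 16·2.226 = 84.0; c'Δl = 5.79; W sinα = 18.3
Slice 3: Δl = 1.8/cos25.3° = 1.991 m; N'_3 = 77·cos25.3° − 6·1.991 = 57.7; c'Δl = 5.18; W sinα = 32.9
Slice 4: Δl = 1.7/cos41.9° = 2.284 m; N'_4 = 32·cos41.9° − 6·2.284 = 10.1; c'Δl = 5.94; W sinα = 21.4
Σc'Δl = 22.4 kN/m; ΣN' = 194.2 kN/m; ΣW sinα = 66.1 kN/m
Resisting = 22.4 + 194.2·tan34.8° = 22.4 + 135.0 = 157.4 kN/m
FS = 157.4 / 66.1 = 2.382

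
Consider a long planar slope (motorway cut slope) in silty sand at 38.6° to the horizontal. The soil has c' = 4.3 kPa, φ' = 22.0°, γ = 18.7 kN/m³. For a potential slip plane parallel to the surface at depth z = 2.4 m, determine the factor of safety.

FS = 0.70

For an infinite slope with a slip plane parallel to the surface (no pore pressure): FS = [c' + γz cos²β tanφ'] / [γz sinβ cosβ].
γz = 18.7·2.4 = 44.88 kN/m²
Numerator = 4.3 + 44.88·cos²38.6°·tan22.0° = 4.3 + 44.88·0.6108·0.4040 = 15.375 kPa
Denominator = 44.88·sin38.6°·cos38.6° = 44.88·0.6239·0.7815 = 21.882 kPa
FS = 15.375 / 21.882 = 0.703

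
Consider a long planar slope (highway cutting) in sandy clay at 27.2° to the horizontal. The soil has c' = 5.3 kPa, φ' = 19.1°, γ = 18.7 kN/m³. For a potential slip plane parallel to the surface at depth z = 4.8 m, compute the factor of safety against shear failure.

FS = 0.82

For an infinite slope with a slip plane parallel to the surface (no pore pressure): FS = [c' + γz cos²β tanφ'] / [γz sinβ cosβ].
γz = 18.7·4.8 = 89.76 kN/m²
Numerator = 5.3 + 89.76·cos²27.2°·tan19.1° = 5.3 + 89.76·0.7911·0.3463 = 29.888 kPa
Denominator = 89.76·sin27.2°·cos27.2° = 89.76·0.4571·0.8894 = 36.492 kPa
FS = 29.888 / 36.492 = 0.819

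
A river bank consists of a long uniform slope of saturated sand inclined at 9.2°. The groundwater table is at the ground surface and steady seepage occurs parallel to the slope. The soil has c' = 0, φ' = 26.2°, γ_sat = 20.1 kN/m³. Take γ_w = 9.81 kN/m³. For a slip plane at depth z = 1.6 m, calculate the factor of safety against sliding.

With seepage parallel to the slope and the water table at the surface, the effective normal stress on the slip plane uses the buoyant unit weight γ' = γ_sat − γ_w while the driving shear stress uses γ_sat:
FS = [c' + γ' z cos²β tanφ'] / [γ_sat z sinβ cosβ]
(For c' = 0 this reduces to FS = (γ'/γ_sat)·tanφ'/tanβ.)
γ' = 20.1 − 9.81 = 10.29 kN/m³
Numerator = 0.0 + 10.29·1.6·cos²9.2°·tan26.2° = 0.0 + 10.29·1.6·0.9744·0.4921 = 7.894 kPa
Denominator = 20.1·1.6·sin9.2°·cos9.2° = 20.1·1.6·0.1599·0.9871 = 5.076 kPa
FS = 7.894 / 5.076 = 1.555

FS = 1.56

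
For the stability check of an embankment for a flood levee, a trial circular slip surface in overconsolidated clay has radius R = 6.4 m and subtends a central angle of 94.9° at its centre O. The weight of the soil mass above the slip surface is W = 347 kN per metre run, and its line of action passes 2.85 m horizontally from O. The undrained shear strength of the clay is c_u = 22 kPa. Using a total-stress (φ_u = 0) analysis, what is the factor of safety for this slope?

Taking moments about the centre O, the resisting moment is provided by the undrained shear strength acting along the arc:
Arc length L_a = R·θ = 6.4·(94.9°·π/180) = 6.4·1.6563 = 10.60 m
M_R = c_u·L_a·R = 22·10.60·6.4 = 1492.5 kN·m/m
M_D = W·d = 347·2.85 = 989.0 kN·m/m
FS = M_R / M_D = 1492.5 / 989.0 = 1.509

FS = 1.51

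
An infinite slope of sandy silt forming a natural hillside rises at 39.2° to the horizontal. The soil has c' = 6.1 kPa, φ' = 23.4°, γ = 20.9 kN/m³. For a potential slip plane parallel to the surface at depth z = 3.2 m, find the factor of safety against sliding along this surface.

FS = 0.72

For an infinite slope with a slip plane parallel to the surface (no pore pressure): FS = [c' + γz cos²β tanφ'] / [γz sinβ cosβ].
γz = 20.9·3.2 = 66.88 kN/m²
Numerator = 6.1 + 66.88·cos²39.2°·tan23.4° = 6.1 + 66.88·0.6005·0.4327 = 23.481 kPa
Denominator = 66.88·sin39.2°·cos39.2° = 66.88·0.6320·0.7749 = 32.757 kPa
FS = 23.481 / 32.757 = 0.717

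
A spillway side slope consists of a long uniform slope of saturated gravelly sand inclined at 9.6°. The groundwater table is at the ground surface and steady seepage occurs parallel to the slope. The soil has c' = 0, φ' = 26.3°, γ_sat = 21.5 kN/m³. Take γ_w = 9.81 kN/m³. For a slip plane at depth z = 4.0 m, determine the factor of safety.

With seepage parallel to the slope and the water table at the surface, the effective normal stress on the slip plane uses the buoyant unit weight γ' = γ_sat − γ_w while the driving shear stress uses γ_sat:
FS = [c' + γ' z cos²β tanφ'] / [γ_sat z sinβ cosβ]
(For c' = 0 this reduces to FS = (γ'/γ_sat)·tanφ'/tanβ.)
γ' = 21.5 − 9.81 = 11.69 kN/m³
Numerator = 0.0 + 11.69·4.0·cos²9.6°·tan26.3° = 0.0 + 11.69·4.0·0.9722·0.4942 = 22.467 kPa
Denominator = 21.5·4.0·sin9.6°·cos9.6° = 21.5·4.0·0.1668·0.9860 = 14.141 kPa
FS = 22.467 / 14.141 = 1.589

FS = 1.59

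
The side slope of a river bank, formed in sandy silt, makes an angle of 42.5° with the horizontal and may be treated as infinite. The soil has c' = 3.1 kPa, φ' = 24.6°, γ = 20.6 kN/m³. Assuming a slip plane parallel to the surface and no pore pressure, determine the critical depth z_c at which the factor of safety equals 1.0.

Setting FS = 1.00 in FS = [c' + γz cos²β tanφ'] / [γz sinβ cosβ] and solving for z:
z = c' / [γ cosβ (FS·sinβ − cosβ·tanφ')]
  = 3.1 / [20.6·cos42.5°·(1.00·sin42.5° − cos42.5°·tan24.6°)]
  = 3.1 / [20.6·0.7373·(1.00·0.6756 − 0.7373·0.4578)]
  = 3.1 / 5.1341 = 0.604 m

z_c = 0.60 m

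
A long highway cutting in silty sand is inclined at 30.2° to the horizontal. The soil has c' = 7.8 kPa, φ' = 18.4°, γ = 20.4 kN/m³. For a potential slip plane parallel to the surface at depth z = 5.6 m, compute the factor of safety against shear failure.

FS = 0.73

For an infinite slope with a slip plane parallel to the surface (no pore pressure): FS = [c' + γz cos²β tanφ'] / [γz sinβ cosβ].
γz = 20.4·5.6 = 114.24 kN/m²
Numerator = 7.8 + 114.24·cos²30.2°·tan18.4° = 7.8 + 114.24·0.7470·0.3327 = 36.187 kPa
Denominator = 114.24·sin30.2°·cos30.2° = 114.24·0.5030·0.8643 = 49.666 kPa
FS = 36.187 / 49.666 = 0.729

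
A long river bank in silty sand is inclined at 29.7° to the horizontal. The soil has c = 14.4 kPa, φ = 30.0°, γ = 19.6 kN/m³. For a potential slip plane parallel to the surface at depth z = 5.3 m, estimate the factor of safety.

For an infinite slope with a slip plane parallel to the surface (no pore pressure): FS = [c + γz cos²β tanφ] / [γz sinβ cosβ].
γz = 19.6·5.3 = 103.88 kN/m²
Numerator = 14.4 + 103.88·cos²29.7°·tan30.0° = 14.4 + 103.88·0.7545·0.5774 = 59.652 kPa
Denominator = 103.88·sin29.7°·cos29.7° = 103.88·0.4955·0.8686 = 44.707 kPa
FS = 59.652 / 44.707 = 1.334

FS = 1.33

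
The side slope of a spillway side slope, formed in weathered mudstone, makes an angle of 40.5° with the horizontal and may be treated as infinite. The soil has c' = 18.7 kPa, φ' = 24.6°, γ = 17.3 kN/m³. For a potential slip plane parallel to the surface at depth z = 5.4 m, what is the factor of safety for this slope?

FS = 0.94

For an infinite slope with a slip plane parallel to the surface (no pore pressure): FS = [c' + γz cos²β tanφ'] / [γz sinβ cosβ].
γz = 17.3·5.4 = 93.42 kN/m²
Numerator = 18.7 + 93.42·cos²40.5°·tan24.6° = 18.7 + 93.42·0.5782·0.4578 = 43.431 kPa
Denominator = 93.42·sin40.5°·cos40.5° = 93.42·0.6494·0.7604 = 46.135 kPa
FS = 43.431 / 46.135 = 0.941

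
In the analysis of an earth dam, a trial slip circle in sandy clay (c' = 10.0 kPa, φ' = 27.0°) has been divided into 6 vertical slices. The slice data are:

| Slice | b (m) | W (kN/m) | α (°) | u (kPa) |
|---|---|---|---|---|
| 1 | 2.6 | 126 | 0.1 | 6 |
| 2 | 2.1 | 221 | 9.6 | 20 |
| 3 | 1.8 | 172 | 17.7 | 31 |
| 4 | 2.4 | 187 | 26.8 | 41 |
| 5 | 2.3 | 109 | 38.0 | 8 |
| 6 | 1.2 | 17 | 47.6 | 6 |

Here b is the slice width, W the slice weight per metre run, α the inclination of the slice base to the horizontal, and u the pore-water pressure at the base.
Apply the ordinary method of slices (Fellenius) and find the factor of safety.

FS = 1.58

Ordinary method of slices: FS = Σ[c'·Δl_i + (W_i cosα_i − u_i·Δl_i)·tanφ'] / Σ W_i sinα_i, with Δl_i = b_i / cosα_i.
Slice 1: Δl = 2.6/cos0.1° = 2.600 m; N'_1 = 126·cos0.1° − 6·2.600 = 110.4; c'Δl = 26.00; W sinα = 0.2
Slice 2: Δl = 2.1/cos9.6° = 2.130 m; N'_2 = 221·cos9.6° − 20·2.130 = 175.3; c'Δl = 21.30; W sinα = 36.9
Slice 3: Δl = 1.8/cos17.7° = 1.889 m; N'_3 = 172·cos17.7° − 31·1.889 = 105.3; c'Δl = 18.89; W sinα = 52.3
Slice 4: Δl = 2.4/cos26.8° = 2.689 m; N'_4 = 187·cos26.8° − 41·2.689 = 56.7; c'Δl = 26.89; W sinα = 84.3
Slice 5: Δl = 2.3/cos38.0° = 2.919 m; N'_5 = 109·cos38.0° − 8·2.919 = 62.5; c'Δl = 29.19; W sinα = 67.1
Slice 6: Δl = 1.2/cos47.6° = 1.780 m; N'_6 = 17·cos47.6° − 6·1.780 = 0.8; c'Δl = 17.80; W sinα = 12.6
Σc'Δl = 140.1 kN/m; ΣN' = 511.0 kN/m; ΣW sinα = 253.3 kN/m
Resisting = 140.1 + 511.0·tan27.0° = 140.1 + 260.4 = 400.4 kN/m
FS = 400.4 / 253.3 = 1.581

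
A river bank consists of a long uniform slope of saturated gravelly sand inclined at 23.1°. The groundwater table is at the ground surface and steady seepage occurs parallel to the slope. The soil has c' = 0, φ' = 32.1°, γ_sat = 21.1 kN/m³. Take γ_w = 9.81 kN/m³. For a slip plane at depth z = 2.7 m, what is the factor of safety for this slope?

With seepage parallel to the slope and the water table at the surface, the effective normal stress on the slip plane uses the buoyant unit weight γ' = γ_sat − γ_w while the driving shear stress uses γ_sat:
FS = [c' + γ' z cos²β tanφ'] / [γ_sat z sinβ cosβ]
(For c' = 0 this reduces to FS = (γ'/γ_sat)·tanφ'/tanβ.)
γ' = 21.1 − 9.81 = 11.29 kN/m³
Numerator = 0.0 + 11.29·2.7·cos²23.1°·tan32.1° = 0.0 + 11.29·2.7·0.8461·0.6273 = 16.179 kPa
Denominator = 21.1·2.7·sin23.1°·cos23.1° = 21.1·2.7·0.3923·0.9198 = 20.559 kPa
FS = 16.179 / 20.559 = 0.787

FS = 0.79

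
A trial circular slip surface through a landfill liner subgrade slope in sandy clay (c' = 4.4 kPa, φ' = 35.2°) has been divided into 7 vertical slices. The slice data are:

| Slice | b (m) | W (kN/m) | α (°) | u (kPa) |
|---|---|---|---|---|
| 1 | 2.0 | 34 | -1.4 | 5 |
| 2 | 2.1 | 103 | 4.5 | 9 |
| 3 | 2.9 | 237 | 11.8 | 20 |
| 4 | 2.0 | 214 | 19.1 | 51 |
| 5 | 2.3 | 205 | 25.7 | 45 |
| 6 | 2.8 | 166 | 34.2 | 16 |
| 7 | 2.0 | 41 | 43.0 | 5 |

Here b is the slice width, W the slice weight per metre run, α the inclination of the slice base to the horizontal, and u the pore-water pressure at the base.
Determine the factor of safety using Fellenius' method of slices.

FS = 1.38

Ordinary method of slices: FS = Σ[c'·Δl_i + (W_i cosα_i − u_i·Δl_i)·tanφ'] / Σ W_i sinα_i, with Δl_i = b_i / cosα_i.
Slice 1: Δl = 2.0/cos(-1.4°) = 2.001 m; N'_1 = 34·cos(-1.4°) − 5·2.001 = 24.0; c'Δl = 8.80; W sinα = -0.8
Slice 2: Δl = 2.1/cos4.5° = 2.106 m; N'_2 = 103·cos4.5° − 9·2.106 = 83.7; c'Δl = 9.27; W sinα = 8.1
Slice 3: Δl = 2.9/cos11.8° = 2.963 m; N'_3 = 237·cos11.8° − 20·2.963 = 172.7; c'Δl = 13.04; W sinα = 48.5
Slice 4: Δl = 2.0/cos19.1° = 2.117 m; N'_4 = 214·cos19.1° − 51·2.117 = 94.3; c'Δl = 9.31; W sinα = 70.0
Slice 5: Δl = 2.3/cos25.7° = 2.553 m; N'_5 = 205·cos25.7° − 45·2.553 = 69.9; c'Δl = 11.23; W sinα = 88.9
Slice 6: Δl = 2.8/cos34.2° = 3.385 m; N'_6 = 166·cos34.2° − 16·3.385 = 83.1; c'Δl = 14.90; W sinα = 93.3
Slice 7: Δl = 2.0/cos43.0° = 2.735 m; N'_7 = 41·cos43.0° − 5·2.735 = 16.3; c'Δl = 12.03; W sinα = 28.0
Σc'Δl = 78.6 kN/m; ΣN' = 544.0 kN/m; ΣW sinα = 335.9 kN/m
Resisting = 78.6 + 544.0·tan35.2° = 78.6 + 383.8 = 462.3 kN/m
FS = 462.3 / 335.9 = 1.376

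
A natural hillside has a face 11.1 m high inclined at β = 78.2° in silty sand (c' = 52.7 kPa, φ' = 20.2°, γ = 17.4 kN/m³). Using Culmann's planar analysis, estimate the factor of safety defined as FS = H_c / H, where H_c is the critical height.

FS = 2.13

H_c = (4c'/γ) · sinβ cosφ' / [1 − cos(β − φ')]
    = (4·52.7/17.4) · sin78.2°·cos20.2° / [1 − cos58.0°]
    = 12.115 · 0.9187 / 0.4701 = 23.68 m
FS = H_c / H = 23.68 / 11.1 = 2.133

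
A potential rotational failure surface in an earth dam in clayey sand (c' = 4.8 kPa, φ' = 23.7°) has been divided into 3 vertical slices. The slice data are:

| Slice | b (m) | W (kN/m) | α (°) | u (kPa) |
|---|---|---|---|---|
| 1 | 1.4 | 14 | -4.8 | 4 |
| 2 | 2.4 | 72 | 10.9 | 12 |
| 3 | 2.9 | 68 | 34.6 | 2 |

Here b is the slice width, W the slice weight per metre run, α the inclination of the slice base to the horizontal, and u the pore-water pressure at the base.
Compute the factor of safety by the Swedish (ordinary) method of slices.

Ordinary method of slices: FS = Σ[c'·Δl_i + (W_i cosα_i − u_i·Δl_i)·tanφ'] / Σ W_i sinα_i, with Δl_i = b_i / cosα_i.
Slice 1: Δl = 1.4/cos(-4.8°) = 1.405 m; N'_1 = 14·cos(-4.8°) − 4·1.405 = 8.3; c'Δl = 6.74; W sinα = -1.2
Slice 2: Δl = 2.4/cos10.9° = 2.444 m; N'_2 = 72·cos10.9° − 12·2.444 = 41.4; c'Δl = 11.73; W sinα = 13.6
Slice 3: Δl = 2.9/cos34.6° = 3.523 m; N'_3 = 68·cos34.6° − 2·3.523 = 48.9; c'Δl = 16.91; W sinα = 38.6
Σc'Δl = 35.4 kN/m; ΣN' = 98.6 kN/m; ΣW sinα = 51.1 kN/m
Resisting = 35.4 + 98.6·tan23.7° = 35.4 + 43.3 = 78.7 kN/m
FS = 78.7 / 51.1 = 1.541

FS = 1.54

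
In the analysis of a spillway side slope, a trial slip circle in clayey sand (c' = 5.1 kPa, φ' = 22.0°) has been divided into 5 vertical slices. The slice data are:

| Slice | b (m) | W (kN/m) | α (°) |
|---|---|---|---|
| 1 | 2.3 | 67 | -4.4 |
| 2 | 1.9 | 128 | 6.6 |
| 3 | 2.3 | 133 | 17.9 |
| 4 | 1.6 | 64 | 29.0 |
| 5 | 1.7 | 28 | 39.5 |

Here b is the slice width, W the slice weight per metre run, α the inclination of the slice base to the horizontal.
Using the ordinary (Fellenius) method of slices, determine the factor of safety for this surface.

FS = 2.17

Ordinary method of slices: FS = Σ[c'·Δl_i + (W_i cosα_i)·tanφ'] / Σ W_i sinα_i, with Δl_i = b_i / cosα_i.
Slice 1: Δl = 2.3/cos(-4.4°) = 2.307 m; N'_1 = 67·cos(-4.4°) = 66.8; c'Δl = 11.76; W sinα = -5.1
Slice 2: Δl = 1.9/cos6.6° = 1.913 m; N'_2 = 128·cos6.6° = 127.2; c'Δl = 9.75; W sinα = 14.7
Slice 3: Δl = 2.3/cos17.9° = 2.417 m; N'_3 = 133·cos17.9° = 126.6; c'Δl = 12.33; W sinα = 40.9
Slice 4: Δl = 1.6/cos29.0° = 1.829 m; N'_4 = 64·cos29.0° = 56.0; c'Δl = 9.33; W sinα = 31.0
Slice 5: Δl = 1.7/cos39.5° = 2.203 m; N'_5 = 28·cos39.5° = 21.6; c'Δl = 11.24; W sinα = 17.8
Σc'Δl = 54.4 kN/m; ΣN' = 398.1 kN/m; ΣW sinα = 99.3 kN/m
Resisting = 54.4 + 398.1·tan22.0° = 54.4 + 160.8 = 215.3 kN/m
FS = 215.3 / 99.3 = 2.168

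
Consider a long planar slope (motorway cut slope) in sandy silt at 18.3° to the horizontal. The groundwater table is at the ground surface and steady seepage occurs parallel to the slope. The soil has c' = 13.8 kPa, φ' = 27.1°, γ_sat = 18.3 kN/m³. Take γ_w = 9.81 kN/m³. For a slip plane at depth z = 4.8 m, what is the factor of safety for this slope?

With seepage parallel to the slope and the water table at the surface, the effective normal stress on the slip plane uses the buoyant unit weight γ' = γ_sat − γ_w while the driving shear stress uses γ_sat:
FS = [c' + γ' z cos²β tanφ'] / [γ_sat z sinβ cosβ]
γ' = 18.3 − 9.81 = 8.49 kN/m³
Numerator = 13.8 + 8.49·4.8·cos²18.3°·tan27.1° = 13.8 + 8.49·4.8·0.9014·0.5117 = 32.598 kPa
Denominator = 18.3·4.8·sin18.3°·cos18.3° = 18.3·4.8·0.3140·0.9494 = 26.186 kPa
FS = 32.598 / 26.186 = 1.245

FS = 1.24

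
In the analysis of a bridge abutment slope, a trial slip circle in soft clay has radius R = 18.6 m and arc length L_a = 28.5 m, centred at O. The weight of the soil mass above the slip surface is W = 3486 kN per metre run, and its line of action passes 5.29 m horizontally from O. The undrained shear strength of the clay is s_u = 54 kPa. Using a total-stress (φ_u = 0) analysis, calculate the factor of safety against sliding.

Taking moments about the centre O, the resisting moment is provided by the undrained shear strength acting along the arc:
M_R = s_u·L_a·R = 54·28.50·18.6 = 28625.4 kN·m/m
M_D = W·d = 3486·5.29 = 18440.9 kN·m/m
FS = M_R / M_D = 28625.4 / 18440.9 = 1.552

FS = 1.55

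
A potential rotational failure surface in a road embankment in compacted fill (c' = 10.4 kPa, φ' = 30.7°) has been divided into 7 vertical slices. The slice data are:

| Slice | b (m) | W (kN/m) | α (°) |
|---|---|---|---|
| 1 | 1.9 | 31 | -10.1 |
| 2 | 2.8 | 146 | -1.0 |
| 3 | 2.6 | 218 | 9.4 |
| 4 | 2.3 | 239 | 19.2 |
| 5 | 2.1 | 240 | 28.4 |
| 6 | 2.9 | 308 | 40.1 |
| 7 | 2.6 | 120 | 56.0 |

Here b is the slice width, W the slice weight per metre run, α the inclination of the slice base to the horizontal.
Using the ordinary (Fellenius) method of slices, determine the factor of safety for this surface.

FS = 1.71

Ordinary method of slices: FS = Σ[c'·Δl_i + (W_i cosα_i)·tanφ'] / Σ W_i sinα_i, with Δl_i = b_i / cosα_i.
Slice 1: Δl = 1.9/cos(-10.1°) = 1.930 m; N'_1 = 31·cos(-10.1°) = 30.5; c'Δl = 20.07; W sinα = -5.4
Slice 2: Δl = 2.8/cos(-1.0°) = 2.800 m; N'_2 = 146·cos(-1.0°) = 146.0; c'Δl = 29.12; W sinα = -2.5
Slice 3: Δl = 2.6/cos9.4° = 2.635 m; N'_3 = 218·cos9.4° = 215.1; c'Δl = 27.41; W sinα = 35.6
Slice 4: Δl = 2.3/cos19.2° = 2.435 m; N'_4 = 239·cos19.2° = 225.7; c'Δl = 25.33; W sinα = 78.6
Slice 5: Δl = 2.1/cos28.4° = 2.387 m; N'_5 = 240·cos28.4° = 211.1; c'Δl = 24.83; W sinα = 114.1
Slice 6: Δl = 2.9/cos40.1° = 3.791 m; N'_6 = 308·cos40.1° = 235.6; c'Δl = 39.43; W sinα = 198.4
Slice 7: Δl = 2.6/cos56.0° = 4.650 m; N'_7 = 120·cos56.0° = 67.1; c'Δl = 48.36; W sinα = 99.5
Σc'Δl = 214.5 kN/m; ΣN' = 1131.1 kN/m; ΣW sinα = 518.2 kN/m
Resisting = 214.5 + 1131.1·tan30.7° = 214.5 + 671.6 = 886.1 kN/m
FS = 886.1 / 518.2 = 1.710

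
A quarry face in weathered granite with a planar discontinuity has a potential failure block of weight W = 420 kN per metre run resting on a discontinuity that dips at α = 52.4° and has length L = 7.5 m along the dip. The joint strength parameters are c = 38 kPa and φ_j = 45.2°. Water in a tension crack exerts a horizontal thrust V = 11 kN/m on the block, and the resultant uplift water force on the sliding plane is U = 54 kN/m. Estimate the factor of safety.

FS = 1.41

Resolving the block weight along and normal to the plane and applying the Mohr–Coulomb strength on the joint:
N' = W cosα − U − V sinα = 420·cos52.4° − 54 − 11·sin52.4° = 193.5 kN/m
Driving force T = W sinα + V cosα = 420·sin52.4° + 11·cos52.4° = 339.5 kN/m
Resisting force R = c·L + N'·tanφ_j = 38·7.5 + 193.5·tan45.2° = 285.0 + 194.9 = 479.9 kN/m
FS = R / T = 479.9 / 339.5 = 1.414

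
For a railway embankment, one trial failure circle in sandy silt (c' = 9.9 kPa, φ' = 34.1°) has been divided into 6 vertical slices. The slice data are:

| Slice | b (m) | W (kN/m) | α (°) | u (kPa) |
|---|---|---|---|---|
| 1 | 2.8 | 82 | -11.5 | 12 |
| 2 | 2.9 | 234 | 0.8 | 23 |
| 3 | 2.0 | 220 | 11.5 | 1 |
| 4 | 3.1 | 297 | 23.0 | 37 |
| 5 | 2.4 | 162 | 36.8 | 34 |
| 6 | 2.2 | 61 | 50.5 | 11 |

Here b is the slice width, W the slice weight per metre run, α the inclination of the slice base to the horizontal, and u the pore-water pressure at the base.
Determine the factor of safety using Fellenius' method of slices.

Ordinary method of slices: FS = Σ[c'·Δl_i + (W_i cosα_i − u_i·Δl_i)·tanφ'] / Σ W_i sinα_i, with Δl_i = b_i / cosα_i.
Slice 1: Δl = 2.8/cos(-11.5°) = 2.857 m; N'_1 = 82·cos(-11.5°) − 12·2.857 = 46.1; c'Δl = 28.29; W sinα = -16.3
Slice 2: Δl = 2.9/cos0.8° = 2.900 m; N'_2 = 234·cos0.8° − 23·2.900 = 167.3; c'Δl = 28.71; W sinα = 3.3
Slice 3: Δl = 2.0/cos11.5° = 2.041 m; N'_3 = 220·cos11.5° − 1·2.041 = 213.5; c'Δl = 20.21; W sinα = 43.9
Slice 4: Δl = 3.1/cos23.0° = 3.368 m; N'_4 = 297·cos23.0° − 37·3.368 = 148.8; c'Δl = 33.34; W sinα = 116.0
Slice 5: Δl = 2.4/cos36.8° = 2.997 m; N'_5 = 162·cos36.8° − 34·2.997 = 27.8; c'Δl = 29.67; W sinα = 97.0
Slice 6: Δl = 2.2/cos50.5° = 3.459 m; N'_6 = 61·cos50.5° − 11·3.459 = 0.8; c'Δl = 34.24; W sinα = 47.1
Σc'Δl = 174.5 kN/m; ΣN' = 604.2 kN/m; ΣW sinα = 290.9 kN/m
Resisting = 174.5 + 604.2·tan34.1° = 174.5 + 409.1 = 583.6 kN/m
FS = 583.6 / 290.9 = 2.006

FS = 2.01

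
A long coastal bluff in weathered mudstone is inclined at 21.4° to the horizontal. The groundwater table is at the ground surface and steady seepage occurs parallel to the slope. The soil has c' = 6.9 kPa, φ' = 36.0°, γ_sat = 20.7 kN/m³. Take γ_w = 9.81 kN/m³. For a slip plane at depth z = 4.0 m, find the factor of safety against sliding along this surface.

With seepage parallel to the slope and the water table at the surface, the effective normal stress on the slip plane uses the buoyant unit weight γ' = γ_sat − γ_w while the driving shear stress uses γ_sat:
FS = [c' + γ' z cos²β tanφ'] / [γ_sat z sinβ cosβ]
γ' = 20.7 − 9.81 = 10.89 kN/m³
Numerator = 6.9 + 10.89·4.0·cos²21.4°·tan36.0° = 6.9 + 10.89·4.0·0.8669·0.7265 = 34.335 kPa
Denominator = 20.7·4.0·sin21.4°·cos21.4° = 20.7·4.0·0.3649·0.9311 = 28.129 kPa
FS = 34.335 / 28.129 = 1.221

FS = 1.22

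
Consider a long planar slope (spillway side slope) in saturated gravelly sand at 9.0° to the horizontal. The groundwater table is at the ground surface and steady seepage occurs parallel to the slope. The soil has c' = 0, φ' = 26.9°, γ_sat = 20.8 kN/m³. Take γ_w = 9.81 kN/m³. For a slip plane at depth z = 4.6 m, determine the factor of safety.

FS = 1.69

With seepage parallel to the slope and the water table at the surface, the effective normal stress on the slip plane uses the buoyant unit weight γ' = γ_sat − γ_w while the driving shear stress uses γ_sat:
FS = [c' + γ' z cos²β tanφ'] / [γ_sat z sinβ cosβ]
(For c' = 0 this reduces to FS = (γ'/γ_sat)·tanφ'/tanβ.)
γ' = 20.8 − 9.81 = 10.99 kN/m³
Numerator = 0.0 + 10.99·4.6·cos²9.0°·tan26.9° = 0.0 + 10.99·4.6·0.9755·0.5073 = 25.020 kPa
Denominator = 20.8·4.6·sin9.0°·cos9.0° = 20.8·4.6·0.1564·0.9877 = 14.783 kPa
FS = 25.020 / 14.783 = 1.692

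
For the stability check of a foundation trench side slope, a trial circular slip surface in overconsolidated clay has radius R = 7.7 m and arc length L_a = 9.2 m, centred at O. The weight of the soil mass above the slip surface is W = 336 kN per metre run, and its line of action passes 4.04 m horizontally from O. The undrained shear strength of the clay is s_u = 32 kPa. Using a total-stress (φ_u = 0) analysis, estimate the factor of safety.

Taking moments about the centre O, the resisting moment is provided by the undrained shear strength acting along the arc:
M_R = s_u·L_a·R = 32·9.20·7.7 = 2266.9 kN·m/m
M_D = W·d = 336·4.04 = 1357.4 kN·m/m
FS = M_R / M_D = 2266.9 / 1357.4 = 1.670

FS = 1.67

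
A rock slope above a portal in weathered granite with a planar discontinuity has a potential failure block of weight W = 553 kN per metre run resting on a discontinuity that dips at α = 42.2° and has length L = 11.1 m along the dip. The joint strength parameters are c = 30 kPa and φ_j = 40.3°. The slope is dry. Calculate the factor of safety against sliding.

FS = 1.83

Resolving the block weight along and normal to the plane and applying the Mohr–Coulomb strength on the joint:
N' = W cosα = 553·cos42.2° = 409.7 kN/m
Driving force T = W sinα = 553·sin42.2° = 371.5 kN/m
Resisting force R = c·L + N'·tanφ_j = 30·11.1 + 409.7·tan40.3° = 333.0 + 347.4 = 680.4 kN/m
FS = R / T = 680.4 / 371.5 = 1.832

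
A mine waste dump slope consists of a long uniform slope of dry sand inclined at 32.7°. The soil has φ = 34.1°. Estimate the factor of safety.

For a dry cohesionless infinite slope the factor of safety is FS = tanφ / tanβ.
FS = tan34.1° / tan32.7° = 0.6771 / 0.6420 = 1.055

FS = 1.05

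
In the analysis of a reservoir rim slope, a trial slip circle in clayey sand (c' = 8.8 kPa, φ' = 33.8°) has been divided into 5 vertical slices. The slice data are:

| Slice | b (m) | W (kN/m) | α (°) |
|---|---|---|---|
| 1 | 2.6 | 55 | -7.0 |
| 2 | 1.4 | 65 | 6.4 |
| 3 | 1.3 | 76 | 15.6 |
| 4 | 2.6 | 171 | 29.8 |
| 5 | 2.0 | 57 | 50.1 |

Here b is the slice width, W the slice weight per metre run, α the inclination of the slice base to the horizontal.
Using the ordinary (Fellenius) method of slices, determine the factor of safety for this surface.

Ordinary method of slices: FS = Σ[c'·Δl_i + (W_i cosα_i)·tanφ'] / Σ W_i sinα_i, with Δl_i = b_i / cosα_i.
Slice 1: Δl = 2.6/cos(-7.0°) = 2.620 m; N'_1 = 55·cos(-7.0°) = 54.6; c'Δl = 23.05; W sinα = -6.7
Slice 2: Δl = 1.4/cos6.4° = 1.409 m; N'_2 = 65·cos6.4° = 64.6; c'Δl = 12.40; W sinα = 7.2
Slice 3: Δl = 1.3/cos15.6° = 1.350 m; N'_3 = 76·cos15.6° = 73.2; c'Δl = 11.88; W sinα = 20.4
Slice 4: Δl = 2.6/cos29.8° = 2.996 m; N'_4 = 171·cos29.8° = 148.4; c'Δl = 26.37; W sinα = 85.0
Slice 5: Δl = 2.0/cos50.1° = 3.118 m; N'_5 = 57·cos50.1° = 36.6; c'Δl = 27.44; W sinα = 43.7
Σc'Δl = 101.1 kN/m; ΣN' = 377.3 kN/m; ΣW sinα = 149.7 kN/m
Resisting = 101.1 + 377.3·tan33.8° = 101.1 + 252.6 = 353.7 kN/m
FS = 353.7 / 149.7 = 2.363

FS = 2.36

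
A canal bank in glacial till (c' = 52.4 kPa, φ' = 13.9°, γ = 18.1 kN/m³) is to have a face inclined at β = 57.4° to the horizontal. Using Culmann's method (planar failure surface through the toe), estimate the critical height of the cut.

Culmann's analysis gives the critical failure plane at α_cr = (β + φ')/2 = (57.4 + 13.9)/2 = 35.6°, and the critical height
H_c = (4c'/γ) · sinβ cosφ' / [1 − cos(β − φ')]
    = (4·52.4/18.1) · sin57.4°·cos13.9° / [1 − cos(43.5°)]
    = 11.580 · 0.8425·0.9707 / [1 − 0.7254]
    = 11.580 · 0.8178 / 0.2746
    = 34.48 m

H_c = 34.48 m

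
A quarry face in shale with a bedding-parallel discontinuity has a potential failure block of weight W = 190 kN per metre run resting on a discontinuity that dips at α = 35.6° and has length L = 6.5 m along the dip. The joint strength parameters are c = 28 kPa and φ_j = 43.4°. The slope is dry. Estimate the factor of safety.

FS = 2.97

Resolving the block weight along and normal to the plane and applying the Mohr–Coulomb strength on the joint:
N' = W cosα = 190·cos35.6° = 154.5 kN/m
Driving force T = W sinα = 190·sin35.6° = 110.6 kN/m
Resisting force R = c·L + N'·tanφ_j = 28·6.5 + 154.5·tan43.4° = 182.0 + 146.1 = 328.1 kN/m
FS = R / T = 328.1 / 110.6 = 2.966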